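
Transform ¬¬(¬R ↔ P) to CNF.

(R ∨ P) ∧ (¬P ∨ ¬R)

¬¬(¬R ↔ P)
≡ ¬¬((¬R → P) ∧ (P → ¬R))
≡ ¬¬((¬¬R ∨ P) ∧ (P → ¬R))
≡ ¬¬((¬¬R ∨ P) ∧ (¬P ∨ ¬R))
≡ (¬¬R ∨ P) ∧ (¬P ∨ ¬R)
≡ (R ∨ P) ∧ (¬P ∨ ¬R)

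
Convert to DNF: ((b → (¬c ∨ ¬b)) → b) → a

((b → (¬c ∨ ¬b)) → b) → a
⇔ ¬((b → (¬c ∨ ¬b)) → b) ∨ a
⇔ ¬(¬(b → (¬c ∨ ¬b)) ∨ b) ∨ a
⇔ ¬(¬(¬b ∨ ¬c ∨ ¬b) ∨ b) ∨ a
⇔ (¬¬(¬b ∨ ¬c ∨ ¬b) ∧ ¬b) ∨ a
⇔ ((¬b ∨ ¬c ∨ ¬b) ∧ ¬b) ∨ a
⇔ (¬b ∧ ¬b) ∨ (¬c ∧ ¬b) ∨ (¬b ∧ ¬b) ∨ a
⇔ ¬b ∨ a

¬b ∨ a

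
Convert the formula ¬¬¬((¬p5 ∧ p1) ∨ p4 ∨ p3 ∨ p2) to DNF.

¬¬¬((¬p5 ∧ p1) ∨ p4 ∨ p3 ∨ p2)
≡ ¬((¬p5 ∧ p1) ∨ p4 ∨ p3 ∨ p2)   [double negation]
≡ ¬(¬p5 ∧ p1) ∧ ¬p4 ∧ ¬p3 ∧ ¬p2   [De Morgan]
≡ (¬¬p5 ∨ ¬p1) ∧ ¬p4 ∧ ¬p3 ∧ ¬p2   [De Morgan]
≡ (p5 ∨ ¬p1) ∧ ¬p4 ∧ ¬p3 ∧ ¬p2   [double negation]
≡ (p5 ∧ ¬p4 ∧ ¬p3 ∧ ¬p2) ∨ (¬p1 ∧ ¬p4 ∧ ¬p3 ∧ ¬p2)   [distribute ∧ over ∨]

(p5 ∧ ¬p4 ∧ ¬p3 ∧ ¬p2) ∨ (¬p1 ∧ ¬p4 ∧ ¬p3 ∧ ¬p2)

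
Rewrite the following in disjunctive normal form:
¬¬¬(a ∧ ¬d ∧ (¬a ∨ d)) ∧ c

(¬a ∧ c) ∨ (d ∧ c) ∨ (a ∧ ¬d ∧ c)

¬¬¬(a ∧ ¬d ∧ (¬a ∨ d)) ∧ c
= ¬(a ∧ ¬d ∧ (¬a ∨ d)) ∧ c   — double negation
= (¬a ∨ ¬¬d ∨ ¬(¬a ∨ d)) ∧ c   — De Morgan
= (¬a ∨ d ∨ ¬(¬a ∨ d)) ∧ c   — double negation
= (¬a ∨ d ∨ (¬¬a ∧ ¬d)) ∧ c   — De Morgan
= (¬a ∨ d ∨ (a ∧ ¬d)) ∧ c   — double negation
= (¬a ∧ c) ∨ (d ∧ c) ∨ (a ∧ ¬d ∧ c)   — distribute ∧ over ∨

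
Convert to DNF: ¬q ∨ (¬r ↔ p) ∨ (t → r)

¬q ∨ (¬r ↔ p) ∨ (t → r)
≡ ¬q ∨ ((¬r → p) ∧ (p → ¬r)) ∨ (t → r)   (eliminate ↔)
≡ ¬q ∨ ((¬¬r ∨ p) ∧ (p → ¬r)) ∨ (t → r)   (eliminate →)
≡ ¬q ∨ ((¬¬r ∨ p) ∧ (¬p ∨ ¬r)) ∨ (t → r)   (eliminate →)
≡ ¬q ∨ ((¬¬r ∨ p) ∧ (¬p ∨ ¬r)) ∨ ¬t ∨ r   (eliminate →)
≡ ¬q ∨ ((r ∨ p) ∧ (¬p ∨ ¬r)) ∨ ¬t ∨ r   (double negation)
≡ ¬q ∨ (r ∧ ¬p) ∨ (r ∧ ¬r) ∨ (p ∧ ¬p) ∨ (p ∧ ¬r) ∨ ¬t ∨ r   (distribute ∧ over ∨)
≡ ¬q ∨ (p ∧ ¬r) ∨ ¬t ∨ r   (simplify)

¬q ∨ (p ∧ ¬r) ∨ ¬t ∨ r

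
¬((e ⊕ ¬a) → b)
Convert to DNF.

(e ∧ a ∧ ¬b) ∨ (¬e ∧ ¬a ∧ ¬b)

¬((e ⊕ ¬a) → b)
= ¬(¬(e ⊕ ¬a) ∨ b)   (eliminate →)
= ¬(¬((e ∧ ¬¬a) ∨ (¬e ∧ ¬a)) ∨ b)   (expand ⊕)
= ¬¬((e ∧ ¬¬a) ∨ (¬e ∧ ¬a)) ∧ ¬b   (De Morgan)
= ((e ∧ ¬¬a) ∨ (¬e ∧ ¬a)) ∧ ¬b   (double negation)
= ((e ∧ a) ∨ (¬e ∧ ¬a)) ∧ ¬b   (double negation)
= (e ∧ a ∧ ¬b) ∨ (¬e ∧ ¬a ∧ ¬b)   (distribute ∧ over ∨)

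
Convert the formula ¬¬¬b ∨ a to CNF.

¬b ∨ a

¬¬¬b ∨ a
≡ ¬b ∨ a   [double negation]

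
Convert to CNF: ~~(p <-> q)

~~(p <-> q)
≡ ~~((p -> q) & (q -> p))   [eliminate <->]
≡ ~~((~p | q) & (q -> p))   [eliminate ->]
≡ ~~((~p | q) & (~q | p))   [eliminate ->]
≡ (~p | q) & (~q | p)   [double negation]

(~p | q) & (~q | p)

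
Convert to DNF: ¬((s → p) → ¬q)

¬((s → p) → ¬q)
≡ ¬(¬(s → p) ∨ ¬q)   (eliminate →)
≡ ¬(¬(¬s ∨ p) ∨ ¬q)   (eliminate →)
≡ ¬¬(¬s ∨ p) ∧ ¬¬q   (De Morgan)
≡ (¬s ∨ p) ∧ ¬¬q   (double negation)
≡ (¬s ∨ p) ∧ q   (double negation)
≡ ¬s ∧ q ∨ p ∧ q   (distribute ∧ over ∨)

¬s ∧ q ∨ p ∧ q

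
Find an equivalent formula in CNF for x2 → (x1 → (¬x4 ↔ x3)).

x2 → (x1 → (¬x4 ↔ x3))
⇔ ¬x2 ∨ (x1 → (¬x4 ↔ x3))   [eliminate →]
⇔ ¬x2 ∨ ¬x1 ∨ (¬x4 ↔ x3)   [eliminate →]
⇔ ¬x2 ∨ ¬x1 ∨ ((¬x4 → x3) ∧ (x3 → ¬x4))   [eliminate ↔]
⇔ ¬x2 ∨ ¬x1 ∨ ((¬¬x4 ∨ x3) ∧ (x3 → ¬x4))   [eliminate →]
⇔ ¬x2 ∨ ¬x1 ∨ ((¬¬x4 ∨ x3) ∧ (¬x3 ∨ ¬x4))   [eliminate →]
⇔ ¬x2 ∨ ¬x1 ∨ ((x4 ∨ x3) ∧ (¬x3 ∨ ¬x4))   [double negation]
⇔ (¬x2 ∨ ¬x1 ∨ x4 ∨ x3) ∧ (¬x2 ∨ ¬x1 ∨ ¬x3 ∨ ¬x4)   [distribute ∨ over ∧]

(¬x2 ∨ ¬x1 ∨ x4 ∨ x3) ∧ (¬x2 ∨ ¬x1 ∨ ¬x3 ∨ ¬x4)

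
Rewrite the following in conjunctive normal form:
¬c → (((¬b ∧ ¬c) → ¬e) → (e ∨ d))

c ∨ e ∨ d

¬c → (((¬b ∧ ¬c) → ¬e) → (e ∨ d))
⇔ ¬¬c ∨ (((¬b ∧ ¬c) → ¬e) → (e ∨ d))   [eliminate →]
⇔ ¬¬c ∨ ¬((¬b ∧ ¬c) → ¬e) ∨ e ∨ d   [eliminate →]
⇔ ¬¬c ∨ ¬(¬(¬b ∧ ¬c) ∨ ¬e) ∨ e ∨ d   [eliminate →]
⇔ c ∨ ¬(¬(¬b ∧ ¬c) ∨ ¬e) ∨ e ∨ d   [double negation]
⇔ c ∨ (¬¬(¬b ∧ ¬c) ∧ ¬¬e) ∨ e ∨ d   [De Morgan]
⇔ c ∨ (¬b ∧ ¬c ∧ ¬¬e) ∨ e ∨ d   [double negation]
⇔ c ∨ (¬b ∧ ¬c ∧ e) ∨ e ∨ d   [double negation]
⇔ (c ∨ ¬b ∨ e ∨ d) ∧ (c ∨ ¬c ∨ e ∨ d) ∧ (c ∨ e ∨ e ∨ d)   [distribute ∨ over ∧]
⇔ c ∨ e ∨ d   [simplify]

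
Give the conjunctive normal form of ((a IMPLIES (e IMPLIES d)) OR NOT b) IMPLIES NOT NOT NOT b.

(a OR NOT b) AND (e OR NOT b) AND (NOT d OR NOT b)

((a IMPLIES (e IMPLIES d)) OR NOT b) IMPLIES NOT NOT NOT b
= NOT ((a IMPLIES (e IMPLIES d)) OR NOT b) OR NOT NOT NOT b   [eliminate IMPLIES]
= NOT (NOT a OR (e IMPLIES d) OR NOT b) OR NOT NOT NOT b   [eliminate IMPLIES]
= NOT (NOT a OR NOT e OR d OR NOT b) OR NOT NOT NOT b   [eliminate IMPLIES]
= (NOT NOT a AND NOT NOT e AND NOT d AND NOT NOT b) OR NOT NOT NOT b   [De Morgan]
= (a AND NOT NOT e AND NOT d AND NOT NOT b) OR NOT NOT NOT b   [double negation]
= (a AND e AND NOT d AND NOT NOT b) OR NOT NOT NOT b   [double negation]
= (a AND e AND NOT d AND b) OR NOT NOT NOT b   [double negation]
= (a AND e AND NOT d AND b) OR NOT b   [double negation]
= (a OR NOT b) AND (e OR NOT b) AND (NOT d OR NOT b) AND (b OR NOT b)   [distribute OR over AND]
= (a OR NOT b) AND (e OR NOT b) AND (NOT d OR NOT b)   [simplify]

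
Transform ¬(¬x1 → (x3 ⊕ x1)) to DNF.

¬x1 ∧ ¬x3

¬(¬x1 → (x3 ⊕ x1))
≡ ¬(¬¬x1 ∨ (x3 ⊕ x1))   (eliminate →)
≡ ¬(¬¬x1 ∨ (x3 ∧ ¬x1) ∨ (¬x3 ∧ x1))   (expand ⊕)
≡ ¬¬¬x1 ∧ ¬(x3 ∧ ¬x1) ∧ ¬(¬x3 ∧ x1)   (De Morgan)
≡ ¬x1 ∧ ¬(x3 ∧ ¬x1) ∧ ¬(¬x3 ∧ x1)   (double negation)
≡ ¬x1 ∧ (¬x3 ∨ ¬¬x1) ∧ ¬(¬x3 ∧ x1)   (De Morgan)
≡ ¬x1 ∧ (¬x3 ∨ x1) ∧ ¬(¬x3 ∧ x1)   (double negation)
≡ ¬x1 ∧ (¬x3 ∨ x1) ∧ (¬¬x3 ∨ ¬x1)   (De Morgan)
≡ ¬x1 ∧ (¬x3 ∨ x1) ∧ (x3 ∨ ¬x1)   (double negation)
≡ (¬x1 ∧ ¬x3 ∧ x3) ∨ (¬x1 ∧ ¬x3 ∧ ¬x1) ∨ (¬x1 ∧ x1 ∧ x3) ∨ (¬x1 ∧ x1 ∧ ¬x1)   (distribute ∧ over ∨)
≡ ¬x1 ∧ ¬x3   (simplify)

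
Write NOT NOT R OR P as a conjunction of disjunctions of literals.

NOT NOT R OR P
⇔ R OR P   [double negation]

R OR P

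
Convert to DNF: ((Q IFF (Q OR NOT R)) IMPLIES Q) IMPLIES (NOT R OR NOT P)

((Q IFF (Q OR NOT R)) IMPLIES Q) IMPLIES (NOT R OR NOT P)
⇔ NOT ((Q IFF (Q OR NOT R)) IMPLIES Q) OR NOT R OR NOT P   [eliminate IMPLIES]
⇔ NOT (NOT (Q IFF (Q OR NOT R)) OR Q) OR NOT R OR NOT P   [eliminate IMPLIES]
⇔ NOT (NOT ((Q IMPLIES (Q OR NOT R)) AND ((Q OR NOT R) IMPLIES Q)) OR Q) OR NOT R OR NOT P   [eliminate IFF]
⇔ NOT (NOT ((NOT Q OR Q OR NOT R) AND ((Q OR NOT R) IMPLIES Q)) OR Q) OR NOT R OR NOT P   [eliminate IMPLIES]
⇔ NOT (NOT ((NOT Q OR Q OR NOT R) AND (NOT (Q OR NOT R) OR Q)) OR Q) OR NOT R OR NOT P   [eliminate IMPLIES]
⇔ (NOT NOT ((NOT Q OR Q OR NOT R) AND (NOT (Q OR NOT R) OR Q)) AND NOT Q) OR NOT R OR NOT P   [De Morgan]
⇔ ((NOT Q OR Q OR NOT R) AND (NOT (Q OR NOT R) OR Q) AND NOT Q) OR NOT R OR NOT P   [double negation]
⇔ ((NOT Q OR Q OR NOT R) AND ((NOT Q AND NOT NOT R) OR Q) AND NOT Q) OR NOT R OR NOT P   [De Morgan]
⇔ ((NOT Q OR Q OR NOT R) AND ((NOT Q AND R) OR Q) AND NOT Q) OR NOT R OR NOT P   [double negation]
⇔ (NOT Q AND NOT Q AND R AND NOT Q) OR (NOT Q AND Q AND NOT Q) OR (Q AND NOT Q AND R AND NOT Q) OR (Q AND Q AND NOT Q) OR (NOT R AND NOT Q AND R AND NOT Q) OR (NOT R AND Q AND NOT Q) OR NOT R OR NOT P   [distribute AND over OR]
⇔ (NOT Q AND R) OR NOT R OR NOT P   [simplify]

(NOT Q AND R) OR NOT R OR NOT P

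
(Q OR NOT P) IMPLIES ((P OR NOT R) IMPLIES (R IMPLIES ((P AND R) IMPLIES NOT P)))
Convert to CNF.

NOT Q OR NOT P OR NOT R

(Q OR NOT P) IMPLIES ((P OR NOT R) IMPLIES (R IMPLIES ((P AND R) IMPLIES NOT P)))
≡ NOT (Q OR NOT P) OR ((P OR NOT R) IMPLIES (R IMPLIES ((P AND R) IMPLIES NOT P)))
≡ NOT (Q OR NOT P) OR NOT (P OR NOT R) OR (R IMPLIES ((P AND R) IMPLIES NOT P))
≡ NOT (Q OR NOT P) OR NOT (P OR NOT R) OR NOT R OR ((P AND R) IMPLIES NOT P)
≡ NOT (Q OR NOT P) OR NOT (P OR NOT R) OR NOT R OR NOT (P AND R) OR NOT P
≡ (NOT Q AND NOT NOT P) OR NOT (P OR NOT R) OR NOT R OR NOT (P AND R) OR NOT P
≡ (NOT Q AND P) OR NOT (P OR NOT R) OR NOT R OR NOT (P AND R) OR NOT P
≡ (NOT Q AND P) OR (NOT P AND NOT NOT R) OR NOT R OR NOT (P AND R) OR NOT P
≡ (NOT Q AND P) OR (NOT P AND R) OR NOT R OR NOT (P AND R) OR NOT P
≡ (NOT Q AND P) OR (NOT P AND R) OR NOT R OR NOT P OR NOT R OR NOT P
≡ (NOT Q OR NOT P OR NOT R OR NOT P OR NOT R OR NOT P) AND (NOT Q OR R OR NOT R OR NOT P OR NOT R OR NOT P) AND (P OR NOT P OR NOT R OR NOT P OR NOT R OR NOT P) AND (P OR R OR NOT R OR NOT P OR NOT R OR NOT P)
≡ NOT Q OR NOT P OR NOT R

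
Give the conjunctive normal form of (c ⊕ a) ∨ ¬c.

¬c ∨ ¬a

(c ⊕ a) ∨ ¬c
≡ ((c ∨ a) ∧ ¬(c ∧ a)) ∨ ¬c   (expand ⊕)
≡ ((c ∨ a) ∧ (¬c ∨ ¬a)) ∨ ¬c   (De Morgan)
≡ (c ∨ a ∨ ¬c) ∧ (¬c ∨ ¬a ∨ ¬c)   (distribute ∨ over ∧)
≡ ¬c ∨ ¬a   (simplify)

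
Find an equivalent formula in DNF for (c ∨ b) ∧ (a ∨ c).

(c ∨ b) ∧ (a ∨ c)
⇔ (c ∧ a) ∨ (c ∧ c) ∨ (b ∧ a) ∨ (b ∧ c)   [distribute ∧ over ∨]
⇔ c ∨ (b ∧ a)   [simplify]

c ∨ (b ∧ a)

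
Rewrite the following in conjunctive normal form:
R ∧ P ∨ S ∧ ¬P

(R ∨ S) ∧ (R ∨ ¬P) ∧ (P ∨ S)

R ∧ P ∨ S ∧ ¬P
≡ (R ∨ S) ∧ (R ∨ ¬P) ∧ (P ∨ S) ∧ (P ∨ ¬P)   — distribute ∨ over ∧
≡ (R ∨ S) ∧ (R ∨ ¬P) ∧ (P ∨ S)   — simplify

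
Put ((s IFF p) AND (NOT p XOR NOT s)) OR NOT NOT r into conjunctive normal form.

(NOT s OR p OR r) AND (NOT p OR s OR r) AND (NOT p OR NOT s OR r) AND (p OR s OR r)

((s IFF p) AND (NOT p XOR NOT s)) OR NOT NOT r
≡ ((s IMPLIES p) AND (p IMPLIES s) AND (NOT p XOR NOT s)) OR NOT NOT r   — eliminate IFF
≡ ((NOT s OR p) AND (p IMPLIES s) AND (NOT p XOR NOT s)) OR NOT NOT r   — eliminate IMPLIES
≡ ((NOT s OR p) AND (NOT p OR s) AND (NOT p XOR NOT s)) OR NOT NOT r   — eliminate IMPLIES
≡ ((NOT s OR p) AND (NOT p OR s) AND (NOT p OR NOT s) AND NOT (NOT p AND NOT s)) OR NOT NOT r   — expand XOR
≡ ((NOT s OR p) AND (NOT p OR s) AND (NOT p OR NOT s) AND (NOT NOT p OR NOT NOT s)) OR NOT NOT r   — De Morgan
≡ ((NOT s OR p) AND (NOT p OR s) AND (NOT p OR NOT s) AND (p OR NOT NOT s)) OR NOT NOT r   — double negation
≡ ((NOT s OR p) AND (NOT p OR s) AND (NOT p OR NOT s) AND (p OR s)) OR NOT NOT r   — double negation
≡ ((NOT s OR p) AND (NOT p OR s) AND (NOT p OR NOT s) AND (p OR s)) OR r   — double negation
≡ (NOT s OR p OR r) AND (NOT p OR s OR r) AND (NOT p OR NOT s OR r) AND (p OR s OR r)   — distribute OR over AND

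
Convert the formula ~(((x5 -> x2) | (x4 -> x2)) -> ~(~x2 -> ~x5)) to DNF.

~x5 | x2

~(((x5 -> x2) | (x4 -> x2)) -> ~(~x2 -> ~x5))
= ~(~((x5 -> x2) | (x4 -> x2)) | ~(~x2 -> ~x5))   [eliminate ->]
= ~(~(~x5 | x2 | (x4 -> x2)) | ~(~x2 -> ~x5))   [eliminate ->]
= ~(~(~x5 | x2 | ~x4 | x2) | ~(~x2 -> ~x5))   [eliminate ->]
= ~(~(~x5 | x2 | ~x4 | x2) | ~(~~x2 | ~x5))   [eliminate ->]
= ~~(~x5 | x2 | ~x4 | x2) & ~~(~~x2 | ~x5)   [De Morgan]
= (~x5 | x2 | ~x4 | x2) & ~~(~~x2 | ~x5)   [double negation]
= (~x5 | x2 | ~x4 | x2) & (~~x2 | ~x5)   [double negation]
= (~x5 | x2 | ~x4 | x2) & (x2 | ~x5)   [double negation]
= (~x5 & x2) | (~x5 & ~x5) | (x2 & x2) | (x2 & ~x5) | (~x4 & x2) | (~x4 & ~x5) | (x2 & x2) | (x2 & ~x5)   [distribute & over |]
= ~x5 | x2   [simplify]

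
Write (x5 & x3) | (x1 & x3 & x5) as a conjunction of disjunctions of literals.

(x5 & x3) | (x1 & x3 & x5)
⇔ (x5 | x1) & (x5 | x3) & (x5 | x5) & (x3 | x1) & (x3 | x3) & (x3 | x5)   [distribute | over &]
⇔ x5 & x3   [simplify]

x5 & x3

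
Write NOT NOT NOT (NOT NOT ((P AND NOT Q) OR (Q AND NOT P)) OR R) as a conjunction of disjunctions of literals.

(NOT P OR Q) AND (NOT Q OR P) AND NOT R

NOT NOT NOT (NOT NOT ((P AND NOT Q) OR (Q AND NOT P)) OR R)
⇔ NOT (NOT NOT ((P AND NOT Q) OR (Q AND NOT P)) OR R)   (double negation)
⇔ NOT NOT NOT ((P AND NOT Q) OR (Q AND NOT P)) AND NOT R   (De Morgan)
⇔ NOT ((P AND NOT Q) OR (Q AND NOT P)) AND NOT R   (double negation)
⇔ NOT (P AND NOT Q) AND NOT (Q AND NOT P) AND NOT R   (De Morgan)
⇔ (NOT P OR NOT NOT Q) AND NOT (Q AND NOT P) AND NOT R   (De Morgan)
⇔ (NOT P OR Q) AND NOT (Q AND NOT P) AND NOT R   (double negation)
⇔ (NOT P OR Q) AND (NOT Q OR NOT NOT P) AND NOT R   (De Morgan)
⇔ (NOT P OR Q) AND (NOT Q OR P) AND NOT R   (double negation)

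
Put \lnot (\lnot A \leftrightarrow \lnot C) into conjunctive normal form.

\lnot (\lnot A \leftrightarrow \lnot C)
= \lnot ((\lnot A \to \lnot C) \land (\lnot C \to \lnot A))   [eliminate \leftrightarrow]
= \lnot ((\lnot \lnot A \lor \lnot C) \land (\lnot C \to \lnot A))   [eliminate \to]
= \lnot ((\lnot \lnot A \lor \lnot C) \land (\lnot \lnot C \lor \lnot A))   [eliminate \to]
= \lnot (\lnot \lnot A \lor \lnot C) \lor \lnot (\lnot \lnot C \lor \lnot A)   [De Morgan]
= (\lnot \lnot \lnot A \land \lnot \lnot C) \lor \lnot (\lnot \lnot C \lor \lnot A)   [De Morgan]
= (\lnot A \land \lnot \lnot C) \lor \lnot (\lnot \lnot C \lor \lnot A)   [double negation]
= (\lnot A \land C) \lor \lnot (\lnot \lnot C \lor \lnot A)   [double negation]
= (\lnot A \land C) \lor (\lnot \lnot \lnot C \land \lnot \lnot A)   [De Morgan]
= (\lnot A \land C) \lor (\lnot C \land \lnot \lnot A)   [double negation]
= (\lnot A \land C) \lor (\lnot C \land A)   [double negation]
= (\lnot A \lor \lnot C) \land (\lnot A \lor A) \land (C \lor \lnot C) \land (C \lor A)   [distribute \lor over \land]
= (\lnot A \lor \lnot C) \land (C \lor A)   [simplify]

(\lnot A \lor \lnot C) \land (C \lor A)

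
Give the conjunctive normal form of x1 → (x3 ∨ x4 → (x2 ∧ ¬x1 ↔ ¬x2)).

(¬x1 ∨ ¬x3 ∨ x2) ∧ (¬x1 ∨ ¬x4 ∨ x2)

x1 → (x3 ∨ x4 → (x2 ∧ ¬x1 ↔ ¬x2))
= ¬x1 ∨ (x3 ∨ x4 → (x2 ∧ ¬x1 ↔ ¬x2))   — eliminate →
= ¬x1 ∨ ¬(x3 ∨ x4) ∨ (x2 ∧ ¬x1 ↔ ¬x2)   — eliminate →
= ¬x1 ∨ ¬(x3 ∨ x4) ∨ (x2 ∧ ¬x1 → ¬x2) ∧ (¬x2 → x2 ∧ ¬x1)   — eliminate ↔
= ¬x1 ∨ ¬(x3 ∨ x4) ∨ (¬(x2 ∧ ¬x1) ∨ ¬x2) ∧ (¬x2 → x2 ∧ ¬x1)   — eliminate →
= ¬x1 ∨ ¬(x3 ∨ x4) ∨ (¬(x2 ∧ ¬x1) ∨ ¬x2) ∧ (¬¬x2 ∨ x2 ∧ ¬x1)   — eliminate →
= ¬x1 ∨ ¬x3 ∧ ¬x4 ∨ (¬(x2 ∧ ¬x1) ∨ ¬x2) ∧ (¬¬x2 ∨ x2 ∧ ¬x1)   — De Morgan
= ¬x1 ∨ ¬x3 ∧ ¬x4 ∨ (¬x2 ∨ ¬¬x1 ∨ ¬x2) ∧ (¬¬x2 ∨ x2 ∧ ¬x1)   — De Morgan
= ¬x1 ∨ ¬x3 ∧ ¬x4 ∨ (¬x2 ∨ x1 ∨ ¬x2) ∧ (¬¬x2 ∨ x2 ∧ ¬x1)   — double negation
= ¬x1 ∨ ¬x3 ∧ ¬x4 ∨ (¬x2 ∨ x1 ∨ ¬x2) ∧ (x2 ∨ x2 ∧ ¬x1)   — double negation
= (¬x1 ∨ ¬x3 ∨ ¬x2 ∨ x1 ∨ ¬x2) ∧ (¬x1 ∨ ¬x3 ∨ x2 ∨ x2) ∧ (¬x1 ∨ ¬x3 ∨ x2 ∨ ¬x1) ∧ (¬x1 ∨ ¬x4 ∨ ¬x2 ∨ x1 ∨ ¬x2) ∧ (¬x1 ∨ ¬x4 ∨ x2 ∨ x2) ∧ (¬x1 ∨ ¬x4 ∨ x2 ∨ ¬x1)   — distribute ∨ over ∧
= (¬x1 ∨ ¬x3 ∨ x2) ∧ (¬x1 ∨ ¬x4 ∨ x2)   — simplify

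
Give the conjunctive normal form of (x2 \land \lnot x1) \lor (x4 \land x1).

(x2 \lor x4) \land (x2 \lor x1) \land (\lnot x1 \lor x4)

(x2 \land \lnot x1) \lor (x4 \land x1)
≡ (x2 \lor x4) \land (x2 \lor x1) \land (\lnot x1 \lor x4) \land (\lnot x1 \lor x1)   — distribute \lor over \land
≡ (x2 \lor x4) \land (x2 \lor x1) \land (\lnot x1 \lor x4)   — simplify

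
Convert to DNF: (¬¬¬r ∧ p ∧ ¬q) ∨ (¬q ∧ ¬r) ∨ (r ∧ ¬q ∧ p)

(¬¬¬r ∧ p ∧ ¬q) ∨ (¬q ∧ ¬r) ∨ (r ∧ ¬q ∧ p)
≡ (¬r ∧ p ∧ ¬q) ∨ (¬q ∧ ¬r) ∨ (r ∧ ¬q ∧ p)   — double negation
≡ (¬q ∧ ¬r) ∨ (r ∧ ¬q ∧ p)   — simplify

(¬q ∧ ¬r) ∨ (r ∧ ¬q ∧ p)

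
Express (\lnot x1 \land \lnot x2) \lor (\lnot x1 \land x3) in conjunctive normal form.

(\lnot x1 \land \lnot x2) \lor (\lnot x1 \land x3)
≡ (\lnot x1 \lor \lnot x1) \land (\lnot x1 \lor x3) \land (\lnot x2 \lor \lnot x1) \land (\lnot x2 \lor x3)   — distribute \lor over \land
≡ \lnot x1 \land (\lnot x2 \lor x3)   — simplify

\lnot x1 \land (\lnot x2 \lor x3)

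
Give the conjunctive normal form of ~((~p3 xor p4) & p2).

(p3 | p4 | ~p2) & (~p4 | ~p3 | ~p2)

~((~p3 xor p4) & p2)
≡ ~((~p3 | p4) & ~(~p3 & p4) & p2)   [expand xor]
≡ ~(~p3 | p4) | ~~(~p3 & p4) | ~p2   [De Morgan]
≡ (~~p3 & ~p4) | ~~(~p3 & p4) | ~p2   [De Morgan]
≡ (p3 & ~p4) | ~~(~p3 & p4) | ~p2   [double negation]
≡ (p3 & ~p4) | (~p3 & p4) | ~p2   [double negation]
≡ (p3 | ~p3 | ~p2) & (p3 | p4 | ~p2) & (~p4 | ~p3 | ~p2) & (~p4 | p4 | ~p2)   [distribute | over &]
≡ (p3 | p4 | ~p2) & (~p4 | ~p3 | ~p2)   [simplify]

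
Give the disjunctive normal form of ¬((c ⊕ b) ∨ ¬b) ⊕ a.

(b ∧ c ∧ ¬a) ∨ (¬c ∧ b ∧ a) ∨ (¬b ∧ a)

¬((c ⊕ b) ∨ ¬b) ⊕ a
≡ (¬((c ⊕ b) ∨ ¬b) ∧ ¬a) ∨ (¬¬((c ⊕ b) ∨ ¬b) ∧ a)   — expand ⊕
≡ (¬((c ∧ ¬b) ∨ (¬c ∧ b) ∨ ¬b) ∧ ¬a) ∨ (¬¬((c ⊕ b) ∨ ¬b) ∧ a)   — expand ⊕
≡ (¬((c ∧ ¬b) ∨ (¬c ∧ b) ∨ ¬b) ∧ ¬a) ∨ (¬¬((c ∧ ¬b) ∨ (¬c ∧ b) ∨ ¬b) ∧ a)   — expand ⊕
≡ (¬(c ∧ ¬b) ∧ ¬(¬c ∧ b) ∧ ¬¬b ∧ ¬a) ∨ (¬¬((c ∧ ¬b) ∨ (¬c ∧ b) ∨ ¬b) ∧ a)   — De Morgan
≡ ((¬c ∨ ¬¬b) ∧ ¬(¬c ∧ b) ∧ ¬¬b ∧ ¬a) ∨ (¬¬((c ∧ ¬b) ∨ (¬c ∧ b) ∨ ¬b) ∧ a)   — De Morgan
≡ ((¬c ∨ b) ∧ ¬(¬c ∧ b) ∧ ¬¬b ∧ ¬a) ∨ (¬¬((c ∧ ¬b) ∨ (¬c ∧ b) ∨ ¬b) ∧ a)   — double negation
≡ ((¬c ∨ b) ∧ (¬¬c ∨ ¬b) ∧ ¬¬b ∧ ¬a) ∨ (¬¬((c ∧ ¬b) ∨ (¬c ∧ b) ∨ ¬b) ∧ a)   — De Morgan
≡ ((¬c ∨ b) ∧ (c ∨ ¬b) ∧ ¬¬b ∧ ¬a) ∨ (¬¬((c ∧ ¬b) ∨ (¬c ∧ b) ∨ ¬b) ∧ a)   — double negation
≡ ((¬c ∨ b) ∧ (c ∨ ¬b) ∧ b ∧ ¬a) ∨ (¬¬((c ∧ ¬b) ∨ (¬c ∧ b) ∨ ¬b) ∧ a)   — double negation
≡ ((¬c ∨ b) ∧ (c ∨ ¬b) ∧ b ∧ ¬a) ∨ (((c ∧ ¬b) ∨ (¬c ∧ b) ∨ ¬b) ∧ a)   — double negation
≡ (¬c ∧ c ∧ b ∧ ¬a) ∨ (¬c ∧ ¬b ∧ b ∧ ¬a) ∨ (b ∧ c ∧ b ∧ ¬a) ∨ (b ∧ ¬b ∧ b ∧ ¬a) ∨ (c ∧ ¬b ∧ a) ∨ (¬c ∧ b ∧ a) ∨ (¬b ∧ a)   — distribute ∧ over ∨
≡ (b ∧ c ∧ ¬a) ∨ (¬c ∧ b ∧ a) ∨ (¬b ∧ a)   — simplify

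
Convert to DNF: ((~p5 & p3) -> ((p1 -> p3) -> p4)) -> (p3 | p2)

p3 | p2

((~p5 & p3) -> ((p1 -> p3) -> p4)) -> (p3 | p2)
= ~((~p5 & p3) -> ((p1 -> p3) -> p4)) | p3 | p2   [eliminate ->]
= ~(~(~p5 & p3) | ((p1 -> p3) -> p4)) | p3 | p2   [eliminate ->]
= ~(~(~p5 & p3) | ~(p1 -> p3) | p4) | p3 | p2   [eliminate ->]
= ~(~(~p5 & p3) | ~(~p1 | p3) | p4) | p3 | p2   [eliminate ->]
= (~~(~p5 & p3) & ~~(~p1 | p3) & ~p4) | p3 | p2   [De Morgan]
= (~p5 & p3 & ~~(~p1 | p3) & ~p4) | p3 | p2   [double negation]
= (~p5 & p3 & (~p1 | p3) & ~p4) | p3 | p2   [double negation]
= (~p5 & p3 & ~p1 & ~p4) | (~p5 & p3 & p3 & ~p4) | p3 | p2   [distribute & over |]
= p3 | p2   [simplify]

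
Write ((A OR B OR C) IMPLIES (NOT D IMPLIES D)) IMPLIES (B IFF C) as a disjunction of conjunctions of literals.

(A AND NOT D) OR (B AND NOT D) OR (C AND NOT D) OR (NOT B AND NOT C) OR (C AND B)

((A OR B OR C) IMPLIES (NOT D IMPLIES D)) IMPLIES (B IFF C)
= NOT ((A OR B OR C) IMPLIES (NOT D IMPLIES D)) OR (B IFF C)   — eliminate IMPLIES
= NOT (NOT (A OR B OR C) OR (NOT D IMPLIES D)) OR (B IFF C)   — eliminate IMPLIES
= NOT (NOT (A OR B OR C) OR NOT NOT D OR D) OR (B IFF C)   — eliminate IMPLIES
= NOT (NOT (A OR B OR C) OR NOT NOT D OR D) OR ((B IMPLIES C) AND (C IMPLIES B))   — eliminate IFF
= NOT (NOT (A OR B OR C) OR NOT NOT D OR D) OR ((NOT B OR C) AND (C IMPLIES B))   — eliminate IMPLIES
= NOT (NOT (A OR B OR C) OR NOT NOT D OR D) OR ((NOT B OR C) AND (NOT C OR B))   — eliminate IMPLIES
= (NOT NOT (A OR B OR C) AND NOT NOT NOT D AND NOT D) OR ((NOT B OR C) AND (NOT C OR B))   — De Morgan
= ((A OR B OR C) AND NOT NOT NOT D AND NOT D) OR ((NOT B OR C) AND (NOT C OR B))   — double negation
= ((A OR B OR C) AND NOT D AND NOT D) OR ((NOT B OR C) AND (NOT C OR B))   — double negation
= (A AND NOT D AND NOT D) OR (B AND NOT D AND NOT D) OR (C AND NOT D AND NOT D) OR (NOT B AND NOT C) OR (NOT B AND B) OR (C AND NOT C) OR (C AND B)   — distribute AND over OR
= (A AND NOT D) OR (B AND NOT D) OR (C AND NOT D) OR (NOT B AND NOT C) OR (C AND B)   — simplify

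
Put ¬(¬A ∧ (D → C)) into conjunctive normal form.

¬(¬A ∧ (D → C))
⇔ ¬(¬A ∧ (¬D ∨ C))   [eliminate →]
⇔ ¬¬A ∨ ¬(¬D ∨ C)   [De Morgan]
⇔ A ∨ ¬(¬D ∨ C)   [double negation]
⇔ A ∨ (¬¬D ∧ ¬C)   [De Morgan]
⇔ A ∨ (D ∧ ¬C)   [double negation]
⇔ (A ∨ D) ∧ (A ∨ ¬C)   [distribute ∨ over ∧]

(A ∨ D) ∧ (A ∨ ¬C)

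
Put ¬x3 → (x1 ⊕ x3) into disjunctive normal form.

x3 ∨ (x1 ∧ ¬x3)

¬x3 → (x1 ⊕ x3)
≡ ¬¬x3 ∨ (x1 ⊕ x3)   [eliminate →]
≡ ¬¬x3 ∨ (x1 ∧ ¬x3) ∨ (¬x1 ∧ x3)   [expand ⊕]
≡ x3 ∨ (x1 ∧ ¬x3) ∨ (¬x1 ∧ x3)   [double negation]
≡ x3 ∨ (x1 ∧ ¬x3)   [simplify]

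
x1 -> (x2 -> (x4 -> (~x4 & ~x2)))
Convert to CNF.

x1 -> (x2 -> (x4 -> (~x4 & ~x2)))
⇔ ~x1 | (x2 -> (x4 -> (~x4 & ~x2)))   [eliminate ->]
⇔ ~x1 | ~x2 | (x4 -> (~x4 & ~x2))   [eliminate ->]
⇔ ~x1 | ~x2 | ~x4 | (~x4 & ~x2)   [eliminate ->]
⇔ (~x1 | ~x2 | ~x4 | ~x4) & (~x1 | ~x2 | ~x4 | ~x2)   [distribute | over &]
⇔ ~x1 | ~x2 | ~x4   [simplify]

~x1 | ~x2 | ~x4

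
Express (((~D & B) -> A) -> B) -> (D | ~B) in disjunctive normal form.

~B | D

(((~D & B) -> A) -> B) -> (D | ~B)
= ~(((~D & B) -> A) -> B) | D | ~B   [eliminate ->]
= ~(~((~D & B) -> A) | B) | D | ~B   [eliminate ->]
= ~(~(~(~D & B) | A) | B) | D | ~B   [eliminate ->]
= (~~(~(~D & B) | A) & ~B) | D | ~B   [De Morgan]
= ((~(~D & B) | A) & ~B) | D | ~B   [double negation]
= ((~~D | ~B | A) & ~B) | D | ~B   [De Morgan]
= ((D | ~B | A) & ~B) | D | ~B   [double negation]
= (D & ~B) | (~B & ~B) | (A & ~B) | D | ~B   [distribute & over |]
= ~B | D   [simplify]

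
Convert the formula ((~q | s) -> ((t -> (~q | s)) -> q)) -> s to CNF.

~q | s

((~q | s) -> ((t -> (~q | s)) -> q)) -> s
= ~((~q | s) -> ((t -> (~q | s)) -> q)) | s   (eliminate ->)
= ~(~(~q | s) | ((t -> (~q | s)) -> q)) | s   (eliminate ->)
= ~(~(~q | s) | ~(t -> (~q | s)) | q) | s   (eliminate ->)
= ~(~(~q | s) | ~(~t | ~q | s) | q) | s   (eliminate ->)
= (~~(~q | s) & ~~(~t | ~q | s) & ~q) | s   (De Morgan)
= ((~q | s) & ~~(~t | ~q | s) & ~q) | s   (double negation)
= ((~q | s) & (~t | ~q | s) & ~q) | s   (double negation)
= (~q | s | s) & (~t | ~q | s | s) & (~q | s)   (distribute | over &)
= ~q | s   (simplify)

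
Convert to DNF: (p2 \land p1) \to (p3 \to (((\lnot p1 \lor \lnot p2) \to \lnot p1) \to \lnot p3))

\lnot p2 \lor \lnot p1 \lor \lnot p3

(p2 \land p1) \to (p3 \to (((\lnot p1 \lor \lnot p2) \to \lnot p1) \to \lnot p3))
≡ \lnot (p2 \land p1) \lor (p3 \to (((\lnot p1 \lor \lnot p2) \to \lnot p1) \to \lnot p3))   [eliminate \to]
≡ \lnot (p2 \land p1) \lor \lnot p3 \lor (((\lnot p1 \lor \lnot p2) \to \lnot p1) \to \lnot p3)   [eliminate \to]
≡ \lnot (p2 \land p1) \lor \lnot p3 \lor \lnot ((\lnot p1 \lor \lnot p2) \to \lnot p1) \lor \lnot p3   [eliminate \to]
≡ \lnot (p2 \land p1) \lor \lnot p3 \lor \lnot (\lnot (\lnot p1 \lor \lnot p2) \lor \lnot p1) \lor \lnot p3   [eliminate \to]
≡ \lnot p2 \lor \lnot p1 \lor \lnot p3 \lor \lnot (\lnot (\lnot p1 \lor \lnot p2) \lor \lnot p1) \lor \lnot p3   [De Morgan]
≡ \lnot p2 \lor \lnot p1 \lor \lnot p3 \lor (\lnot \lnot (\lnot p1 \lor \lnot p2) \land \lnot \lnot p1) \lor \lnot p3   [De Morgan]
≡ \lnot p2 \lor \lnot p1 \lor \lnot p3 \lor ((\lnot p1 \lor \lnot p2) \land \lnot \lnot p1) \lor \lnot p3   [double negation]
≡ \lnot p2 \lor \lnot p1 \lor \lnot p3 \lor ((\lnot p1 \lor \lnot p2) \land p1) \lor \lnot p3   [double negation]
≡ \lnot p2 \lor \lnot p1 \lor \lnot p3 \lor (\lnot p1 \land p1) \lor (\lnot p2 \land p1) \lor \lnot p3   [distribute \land over \lor]
≡ \lnot p2 \lor \lnot p1 \lor \lnot p3   [simplify]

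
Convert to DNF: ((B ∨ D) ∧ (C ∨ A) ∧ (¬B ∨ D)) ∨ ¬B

(D ∧ C) ∨ (D ∧ A) ∨ ¬B

((B ∨ D) ∧ (C ∨ A) ∧ (¬B ∨ D)) ∨ ¬B
⇔ (B ∧ C ∧ ¬B) ∨ (B ∧ C ∧ D) ∨ (B ∧ A ∧ ¬B) ∨ (B ∧ A ∧ D) ∨ (D ∧ C ∧ ¬B) ∨ (D ∧ C ∧ D) ∨ (D ∧ A ∧ ¬B) ∨ (D ∧ A ∧ D) ∨ ¬B   — distribute ∧ over ∨
⇔ (D ∧ C) ∨ (D ∧ A) ∨ ¬B   — simplify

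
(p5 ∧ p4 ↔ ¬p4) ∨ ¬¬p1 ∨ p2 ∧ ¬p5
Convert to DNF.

(p5 ∧ p4 ↔ ¬p4) ∨ ¬¬p1 ∨ p2 ∧ ¬p5
= (p5 ∧ p4 → ¬p4) ∧ (¬p4 → p5 ∧ p4) ∨ ¬¬p1 ∨ p2 ∧ ¬p5   [eliminate ↔]
= (¬(p5 ∧ p4) ∨ ¬p4) ∧ (¬p4 → p5 ∧ p4) ∨ ¬¬p1 ∨ p2 ∧ ¬p5   [eliminate →]
= (¬(p5 ∧ p4) ∨ ¬p4) ∧ (¬¬p4 ∨ p5 ∧ p4) ∨ ¬¬p1 ∨ p2 ∧ ¬p5   [eliminate →]
= (¬p5 ∨ ¬p4 ∨ ¬p4) ∧ (¬¬p4 ∨ p5 ∧ p4) ∨ ¬¬p1 ∨ p2 ∧ ¬p5   [De Morgan]
= (¬p5 ∨ ¬p4 ∨ ¬p4) ∧ (p4 ∨ p5 ∧ p4) ∨ ¬¬p1 ∨ p2 ∧ ¬p5   [double negation]
= (¬p5 ∨ ¬p4 ∨ ¬p4) ∧ (p4 ∨ p5 ∧ p4) ∨ p1 ∨ p2 ∧ ¬p5   [double negation]
= ¬p5 ∧ p4 ∨ ¬p5 ∧ p5 ∧ p4 ∨ ¬p4 ∧ p4 ∨ ¬p4 ∧ p5 ∧ p4 ∨ ¬p4 ∧ p4 ∨ ¬p4 ∧ p5 ∧ p4 ∨ p1 ∨ p2 ∧ ¬p5   [distribute ∧ over ∨]
= ¬p5 ∧ p4 ∨ p1 ∨ p2 ∧ ¬p5   [simplify]

¬p5 ∧ p4 ∨ p1 ∨ p2 ∧ ¬p5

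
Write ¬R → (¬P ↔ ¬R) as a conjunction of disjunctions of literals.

R ∨ ¬P

¬R → (¬P ↔ ¬R)
= ¬¬R ∨ (¬P ↔ ¬R)   (eliminate →)
= ¬¬R ∨ ((¬P → ¬R) ∧ (¬R → ¬P))   (eliminate ↔)
= ¬¬R ∨ ((¬¬P ∨ ¬R) ∧ (¬R → ¬P))   (eliminate →)
= ¬¬R ∨ ((¬¬P ∨ ¬R) ∧ (¬¬R ∨ ¬P))   (eliminate →)
= R ∨ ((¬¬P ∨ ¬R) ∧ (¬¬R ∨ ¬P))   (double negation)
= R ∨ ((P ∨ ¬R) ∧ (¬¬R ∨ ¬P))   (double negation)
= R ∨ ((P ∨ ¬R) ∧ (R ∨ ¬P))   (double negation)
= (R ∨ P ∨ ¬R) ∧ (R ∨ R ∨ ¬P)   (distribute ∨ over ∧)
= R ∨ ¬P   (simplify)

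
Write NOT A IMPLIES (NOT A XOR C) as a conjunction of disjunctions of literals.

A OR NOT C

NOT A IMPLIES (NOT A XOR C)
≡ NOT NOT A OR (NOT A XOR C)   [eliminate IMPLIES]
≡ NOT NOT A OR ((NOT A OR C) AND NOT (NOT A AND C))   [expand XOR]
≡ A OR ((NOT A OR C) AND NOT (NOT A AND C))   [double negation]
≡ A OR ((NOT A OR C) AND (NOT NOT A OR NOT C))   [De Morgan]
≡ A OR ((NOT A OR C) AND (A OR NOT C))   [double negation]
≡ (A OR NOT A OR C) AND (A OR A OR NOT C)   [distribute OR over AND]
≡ A OR NOT C   [simplify]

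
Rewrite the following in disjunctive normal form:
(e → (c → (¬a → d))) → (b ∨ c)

(e → (c → (¬a → d))) → (b ∨ c)
⇔ ¬(e → (c → (¬a → d))) ∨ b ∨ c   [eliminate →]
⇔ ¬(¬e ∨ (c → (¬a → d))) ∨ b ∨ c   [eliminate →]
⇔ ¬(¬e ∨ ¬c ∨ (¬a → d)) ∨ b ∨ c   [eliminate →]
⇔ ¬(¬e ∨ ¬c ∨ ¬¬a ∨ d) ∨ b ∨ c   [eliminate →]
⇔ (¬¬e ∧ ¬¬c ∧ ¬¬¬a ∧ ¬d) ∨ b ∨ c   [De Morgan]
⇔ (e ∧ ¬¬c ∧ ¬¬¬a ∧ ¬d) ∨ b ∨ c   [double negation]
⇔ (e ∧ c ∧ ¬¬¬a ∧ ¬d) ∨ b ∨ c   [double negation]
⇔ (e ∧ c ∧ ¬a ∧ ¬d) ∨ b ∨ c   [double negation]
⇔ b ∨ c   [simplify]

b ∨ c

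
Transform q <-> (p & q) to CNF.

q <-> (p & q)
= (q -> (p & q)) & ((p & q) -> q)   — eliminate <->
= (~q | (p & q)) & ((p & q) -> q)   — eliminate ->
= (~q | (p & q)) & (~(p & q) | q)   — eliminate ->
= (~q | (p & q)) & (~p | ~q | q)   — De Morgan
= (~q | p) & (~q | q) & (~p | ~q | q)   — distribute | over &
= ~q | p   — simplify

~q | p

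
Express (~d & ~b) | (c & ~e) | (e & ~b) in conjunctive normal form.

(~d | c | e) & (~b | c) & (~b | ~e)

(~d & ~b) | (c & ~e) | (e & ~b)
⇔ (~d | c | e) & (~d | c | ~b) & (~d | ~e | e) & (~d | ~e | ~b) & (~b | c | e) & (~b | c | ~b) & (~b | ~e | e) & (~b | ~e | ~b)   [distribute | over &]
⇔ (~d | c | e) & (~b | c) & (~b | ~e)   [simplify]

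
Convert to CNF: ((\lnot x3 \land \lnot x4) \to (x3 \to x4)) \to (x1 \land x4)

(\lnot x3 \lor x1) \land (\lnot x3 \lor x4) \land (\lnot x4 \lor x1) \land (x3 \lor x1) \land (x3 \lor x4)

((\lnot x3 \land \lnot x4) \to (x3 \to x4)) \to (x1 \land x4)
≡ \lnot ((\lnot x3 \land \lnot x4) \to (x3 \to x4)) \lor (x1 \land x4)   [eliminate \to]
≡ \lnot (\lnot (\lnot x3 \land \lnot x4) \lor (x3 \to x4)) \lor (x1 \land x4)   [eliminate \to]
≡ \lnot (\lnot (\lnot x3 \land \lnot x4) \lor \lnot x3 \lor x4) \lor (x1 \land x4)   [eliminate \to]
≡ (\lnot \lnot (\lnot x3 \land \lnot x4) \land \lnot \lnot x3 \land \lnot x4) \lor (x1 \land x4)   [De Morgan]
≡ (\lnot x3 \land \lnot x4 \land \lnot \lnot x3 \land \lnot x4) \lor (x1 \land x4)   [double negation]
≡ (\lnot x3 \land \lnot x4 \land x3 \land \lnot x4) \lor (x1 \land x4)   [double negation]
≡ (\lnot x3 \lor x1) \land (\lnot x3 \lor x4) \land (\lnot x4 \lor x1) \land (\lnot x4 \lor x4) \land (x3 \lor x1) \land (x3 \lor x4) \land (\lnot x4 \lor x1) \land (\lnot x4 \lor x4)   [distribute \lor over \land]
≡ (\lnot x3 \lor x1) \land (\lnot x3 \lor x4) \land (\lnot x4 \lor x1) \land (x3 \lor x1) \land (x3 \lor x4)   [simplify]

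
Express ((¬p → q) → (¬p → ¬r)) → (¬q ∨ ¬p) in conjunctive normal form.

¬p ∨ ¬q

((¬p → q) → (¬p → ¬r)) → (¬q ∨ ¬p)
⇔ ¬((¬p → q) → (¬p → ¬r)) ∨ ¬q ∨ ¬p   [eliminate →]
⇔ ¬(¬(¬p → q) ∨ (¬p → ¬r)) ∨ ¬q ∨ ¬p   [eliminate →]
⇔ ¬(¬(¬¬p ∨ q) ∨ (¬p → ¬r)) ∨ ¬q ∨ ¬p   [eliminate →]
⇔ ¬(¬(¬¬p ∨ q) ∨ ¬¬p ∨ ¬r) ∨ ¬q ∨ ¬p   [eliminate →]
⇔ (¬¬(¬¬p ∨ q) ∧ ¬¬¬p ∧ ¬¬r) ∨ ¬q ∨ ¬p   [De Morgan]
⇔ ((¬¬p ∨ q) ∧ ¬¬¬p ∧ ¬¬r) ∨ ¬q ∨ ¬p   [double negation]
⇔ ((p ∨ q) ∧ ¬¬¬p ∧ ¬¬r) ∨ ¬q ∨ ¬p   [double negation]
⇔ ((p ∨ q) ∧ ¬p ∧ ¬¬r) ∨ ¬q ∨ ¬p   [double negation]
⇔ ((p ∨ q) ∧ ¬p ∧ r) ∨ ¬q ∨ ¬p   [double negation]
⇔ (p ∨ q ∨ ¬q ∨ ¬p) ∧ (¬p ∨ ¬q ∨ ¬p) ∧ (r ∨ ¬q ∨ ¬p)   [distribute ∨ over ∧]
⇔ ¬p ∨ ¬q   [simplify]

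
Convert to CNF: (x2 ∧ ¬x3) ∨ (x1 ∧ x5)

(x2 ∧ ¬x3) ∨ (x1 ∧ x5)
≡ (x2 ∨ x1) ∧ (x2 ∨ x5) ∧ (¬x3 ∨ x1) ∧ (¬x3 ∨ x5)   — distribute ∨ over ∧

(x2 ∨ x1) ∧ (x2 ∨ x5) ∧ (¬x3 ∨ x1) ∧ (¬x3 ∨ x5)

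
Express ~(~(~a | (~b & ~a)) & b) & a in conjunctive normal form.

~(~(~a | (~b & ~a)) & b) & a
= (~~(~a | (~b & ~a)) | ~b) & a   (De Morgan)
= (~a | (~b & ~a) | ~b) & a   (double negation)
= (~a | ~b | ~b) & (~a | ~a | ~b) & a   (distribute | over &)
= (~a | ~b) & a   (simplify)

(~a | ~b) & a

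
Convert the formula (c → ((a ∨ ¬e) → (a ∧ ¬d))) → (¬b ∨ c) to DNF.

(c → ((a ∨ ¬e) → (a ∧ ¬d))) → (¬b ∨ c)
≡ ¬(c → ((a ∨ ¬e) → (a ∧ ¬d))) ∨ ¬b ∨ c
≡ ¬(¬c ∨ ((a ∨ ¬e) → (a ∧ ¬d))) ∨ ¬b ∨ c
≡ ¬(¬c ∨ ¬(a ∨ ¬e) ∨ (a ∧ ¬d)) ∨ ¬b ∨ c
≡ (¬¬c ∧ ¬¬(a ∨ ¬e) ∧ ¬(a ∧ ¬d)) ∨ ¬b ∨ c
≡ (c ∧ ¬¬(a ∨ ¬e) ∧ ¬(a ∧ ¬d)) ∨ ¬b ∨ c
≡ (c ∧ (a ∨ ¬e) ∧ ¬(a ∧ ¬d)) ∨ ¬b ∨ c
≡ (c ∧ (a ∨ ¬e) ∧ (¬a ∨ ¬¬d)) ∨ ¬b ∨ c
≡ (c ∧ (a ∨ ¬e) ∧ (¬a ∨ d)) ∨ ¬b ∨ c
≡ (c ∧ a ∧ ¬a) ∨ (c ∧ a ∧ d) ∨ (c ∧ ¬e ∧ ¬a) ∨ (c ∧ ¬e ∧ d) ∨ ¬b ∨ c
≡ ¬b ∨ c

¬b ∨ c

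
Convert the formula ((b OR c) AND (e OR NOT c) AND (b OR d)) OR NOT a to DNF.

((b OR c) AND (e OR NOT c) AND (b OR d)) OR NOT a
= (b AND e AND b) OR (b AND e AND d) OR (b AND NOT c AND b) OR (b AND NOT c AND d) OR (c AND e AND b) OR (c AND e AND d) OR (c AND NOT c AND b) OR (c AND NOT c AND d) OR NOT a   — distribute AND over OR
= (b AND e) OR (b AND NOT c) OR (c AND e AND d) OR NOT a   — simplify

(b AND e) OR (b AND NOT c) OR (c AND e AND d) OR NOT a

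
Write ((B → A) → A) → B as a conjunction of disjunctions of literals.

¬A ∨ B

((B → A) → A) → B
≡ ¬((B → A) → A) ∨ B   [eliminate →]
≡ ¬(¬(B → A) ∨ A) ∨ B   [eliminate →]
≡ ¬(¬(¬B ∨ A) ∨ A) ∨ B   [eliminate →]
≡ (¬¬(¬B ∨ A) ∧ ¬A) ∨ B   [De Morgan]
≡ ((¬B ∨ A) ∧ ¬A) ∨ B   [double negation]
≡ (¬B ∨ A ∨ B) ∧ (¬A ∨ B)   [distribute ∨ over ∧]
≡ ¬A ∨ B   [simplify]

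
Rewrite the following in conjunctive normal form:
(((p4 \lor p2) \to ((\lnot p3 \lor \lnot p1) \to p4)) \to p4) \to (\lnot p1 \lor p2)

\lnot p4 \lor \lnot p1 \lor p2

(((p4 \lor p2) \to ((\lnot p3 \lor \lnot p1) \to p4)) \to p4) \to (\lnot p1 \lor p2)
≡ \lnot (((p4 \lor p2) \to ((\lnot p3 \lor \lnot p1) \to p4)) \to p4) \lor \lnot p1 \lor p2   (eliminate \to)
≡ \lnot (\lnot ((p4 \lor p2) \to ((\lnot p3 \lor \lnot p1) \to p4)) \lor p4) \lor \lnot p1 \lor p2   (eliminate \to)
≡ \lnot (\lnot (\lnot (p4 \lor p2) \lor ((\lnot p3 \lor \lnot p1) \to p4)) \lor p4) \lor \lnot p1 \lor p2   (eliminate \to)
≡ \lnot (\lnot (\lnot (p4 \lor p2) \lor \lnot (\lnot p3 \lor \lnot p1) \lor p4) \lor p4) \lor \lnot p1 \lor p2   (eliminate \to)
≡ (\lnot \lnot (\lnot (p4 \lor p2) \lor \lnot (\lnot p3 \lor \lnot p1) \lor p4) \land \lnot p4) \lor \lnot p1 \lor p2   (De Morgan)
≡ ((\lnot (p4 \lor p2) \lor \lnot (\lnot p3 \lor \lnot p1) \lor p4) \land \lnot p4) \lor \lnot p1 \lor p2   (double negation)
≡ (((\lnot p4 \land \lnot p2) \lor \lnot (\lnot p3 \lor \lnot p1) \lor p4) \land \lnot p4) \lor \lnot p1 \lor p2   (De Morgan)
≡ (((\lnot p4 \land \lnot p2) \lor (\lnot \lnot p3 \land \lnot \lnot p1) \lor p4) \land \lnot p4) \lor \lnot p1 \lor p2   (De Morgan)
≡ (((\lnot p4 \land \lnot p2) \lor (p3 \land \lnot \lnot p1) \lor p4) \land \lnot p4) \lor \lnot p1 \lor p2   (double negation)
≡ (((\lnot p4 \land \lnot p2) \lor (p3 \land p1) \lor p4) \land \lnot p4) \lor \lnot p1 \lor p2   (double negation)
≡ (\lnot p4 \lor p3 \lor p4 \lor \lnot p1 \lor p2) \land (\lnot p4 \lor p1 \lor p4 \lor \lnot p1 \lor p2) \land (\lnot p2 \lor p3 \lor p4 \lor \lnot p1 \lor p2) \land (\lnot p2 \lor p1 \lor p4 \lor \lnot p1 \lor p2) \land (\lnot p4 \lor \lnot p1 \lor p2)   (distribute \lor over \land)
≡ \lnot p4 \lor \lnot p1 \lor p2   (simplify)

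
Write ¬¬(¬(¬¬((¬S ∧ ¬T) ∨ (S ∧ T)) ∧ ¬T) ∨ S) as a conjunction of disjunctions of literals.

S ∨ T

¬¬(¬(¬¬((¬S ∧ ¬T) ∨ (S ∧ T)) ∧ ¬T) ∨ S)
≡ ¬(¬¬((¬S ∧ ¬T) ∨ (S ∧ T)) ∧ ¬T) ∨ S   — double negation
≡ ¬¬¬((¬S ∧ ¬T) ∨ (S ∧ T)) ∨ ¬¬T ∨ S   — De Morgan
≡ ¬((¬S ∧ ¬T) ∨ (S ∧ T)) ∨ ¬¬T ∨ S   — double negation
≡ (¬(¬S ∧ ¬T) ∧ ¬(S ∧ T)) ∨ ¬¬T ∨ S   — De Morgan
≡ ((¬¬S ∨ ¬¬T) ∧ ¬(S ∧ T)) ∨ ¬¬T ∨ S   — De Morgan
≡ ((S ∨ ¬¬T) ∧ ¬(S ∧ T)) ∨ ¬¬T ∨ S   — double negation
≡ ((S ∨ T) ∧ ¬(S ∧ T)) ∨ ¬¬T ∨ S   — double negation
≡ ((S ∨ T) ∧ (¬S ∨ ¬T)) ∨ ¬¬T ∨ S   — De Morgan
≡ ((S ∨ T) ∧ (¬S ∨ ¬T)) ∨ T ∨ S   — double negation
≡ (S ∨ T ∨ T ∨ S) ∧ (¬S ∨ ¬T ∨ T ∨ S)   — distribute ∨ over ∧
≡ S ∨ T   — simplify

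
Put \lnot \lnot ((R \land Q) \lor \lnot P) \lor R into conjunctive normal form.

\lnot \lnot ((R \land Q) \lor \lnot P) \lor R
≡ (R \land Q) \lor \lnot P \lor R   [double negation]
≡ (R \lor \lnot P \lor R) \land (Q \lor \lnot P \lor R)   [distribute \lor over \land]
≡ R \lor \lnot P   [simplify]

R \lor \lnot P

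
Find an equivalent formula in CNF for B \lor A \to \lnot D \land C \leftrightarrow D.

(B \lor A \lor D) \land (D \lor \lnot C) \land (\lnot D \lor \lnot B) \land (\lnot D \lor \lnot A)

B \lor A \to \lnot D \land C \leftrightarrow D
⇔ ((B \lor A \to \lnot D \land C) \to D) \land (D \to (B \lor A \to \lnot D \land C))   (eliminate \leftrightarrow)
⇔ (\lnot (B \lor A \to \lnot D \land C) \lor D) \land (D \to (B \lor A \to \lnot D \land C))   (eliminate \to)
⇔ (\lnot (\lnot (B \lor A) \lor \lnot D \land C) \lor D) \land (D \to (B \lor A \to \lnot D \land C))   (eliminate \to)
⇔ (\lnot (\lnot (B \lor A) \lor \lnot D \land C) \lor D) \land (\lnot D \lor (B \lor A \to \lnot D \land C))   (eliminate \to)
⇔ (\lnot (\lnot (B \lor A) \lor \lnot D \land C) \lor D) \land (\lnot D \lor \lnot (B \lor A) \lor \lnot D \land C)   (eliminate \to)
⇔ (\lnot \lnot (B \lor A) \land \lnot (\lnot D \land C) \lor D) \land (\lnot D \lor \lnot (B \lor A) \lor \lnot D \land C)   (De Morgan)
⇔ ((B \lor A) \land \lnot (\lnot D \land C) \lor D) \land (\lnot D \lor \lnot (B \lor A) \lor \lnot D \land C)   (double negation)
⇔ ((B \lor A) \land (\lnot \lnot D \lor \lnot C) \lor D) \land (\lnot D \lor \lnot (B \lor A) \lor \lnot D \land C)   (De Morgan)
⇔ ((B \lor A) \land (D \lor \lnot C) \lor D) \land (\lnot D \lor \lnot (B \lor A) \lor \lnot D \land C)   (double negation)
⇔ ((B \lor A) \land (D \lor \lnot C) \lor D) \land (\lnot D \lor \lnot B \land \lnot A \lor \lnot D \land C)   (De Morgan)
⇔ (B \lor A \lor D) \land (D \lor \lnot C \lor D) \land (\lnot D \lor \lnot B \lor \lnot D) \land (\lnot D \lor \lnot B \lor C) \land (\lnot D \lor \lnot A \lor \lnot D) \land (\lnot D \lor \lnot A \lor C)   (distribute \lor over \land)
⇔ (B \lor A \lor D) \land (D \lor \lnot C) \land (\lnot D \lor \lnot B) \land (\lnot D \lor \lnot A)   (simplify)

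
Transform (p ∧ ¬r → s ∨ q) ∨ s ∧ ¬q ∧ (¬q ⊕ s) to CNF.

(p ∧ ¬r → s ∨ q) ∨ s ∧ ¬q ∧ (¬q ⊕ s)
≡ ¬(p ∧ ¬r) ∨ s ∨ q ∨ s ∧ ¬q ∧ (¬q ⊕ s)   [eliminate →]
≡ ¬(p ∧ ¬r) ∨ s ∨ q ∨ s ∧ ¬q ∧ (¬q ∨ s) ∧ ¬(¬q ∧ s)   [expand ⊕]
≡ ¬p ∨ ¬¬r ∨ s ∨ q ∨ s ∧ ¬q ∧ (¬q ∨ s) ∧ ¬(¬q ∧ s)   [De Morgan]
≡ ¬p ∨ r ∨ s ∨ q ∨ s ∧ ¬q ∧ (¬q ∨ s) ∧ ¬(¬q ∧ s)   [double negation]
≡ ¬p ∨ r ∨ s ∨ q ∨ s ∧ ¬q ∧ (¬q ∨ s) ∧ (¬¬q ∨ ¬s)   [De Morgan]
≡ ¬p ∨ r ∨ s ∨ q ∨ s ∧ ¬q ∧ (¬q ∨ s) ∧ (q ∨ ¬s)   [double negation]
≡ (¬p ∨ r ∨ s ∨ q ∨ s) ∧ (¬p ∨ r ∨ s ∨ q ∨ ¬q) ∧ (¬p ∨ r ∨ s ∨ q ∨ ¬q ∨ s) ∧ (¬p ∨ r ∨ s ∨ q ∨ q ∨ ¬s)   [distribute ∨ over ∧]
≡ ¬p ∨ r ∨ s ∨ q   [simplify]

¬p ∨ r ∨ s ∨ q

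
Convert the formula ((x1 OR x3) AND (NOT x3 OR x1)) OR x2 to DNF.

x1 OR x2

((x1 OR x3) AND (NOT x3 OR x1)) OR x2
≡ (x1 AND NOT x3) OR (x1 AND x1) OR (x3 AND NOT x3) OR (x3 AND x1) OR x2   [distribute AND over OR]
≡ x1 OR x2   [simplify]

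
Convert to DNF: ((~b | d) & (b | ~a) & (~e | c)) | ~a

(d & b & ~e) | (d & b & c) | ~a

((~b | d) & (b | ~a) & (~e | c)) | ~a
≡ (~b & b & ~e) | (~b & b & c) | (~b & ~a & ~e) | (~b & ~a & c) | (d & b & ~e) | (d & b & c) | (d & ~a & ~e) | (d & ~a & c) | ~a   (distribute & over |)
≡ (d & b & ~e) | (d & b & c) | ~a   (simplify)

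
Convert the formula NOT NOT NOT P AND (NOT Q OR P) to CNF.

NOT P AND (NOT Q OR P)

NOT NOT NOT P AND (NOT Q OR P)
⇔ NOT P AND (NOT Q OR P)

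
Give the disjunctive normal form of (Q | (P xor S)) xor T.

(Q | (P xor S)) xor T
= ((Q | (P xor S)) & ~T) | (~(Q | (P xor S)) & T)   — expand xor
= ((Q | (P & ~S) | (~P & S)) & ~T) | (~(Q | (P xor S)) & T)   — expand xor
= ((Q | (P & ~S) | (~P & S)) & ~T) | (~(Q | (P & ~S) | (~P & S)) & T)   — expand xor
= ((Q | (P & ~S) | (~P & S)) & ~T) | (~Q & ~(P & ~S) & ~(~P & S) & T)   — De Morgan
= ((Q | (P & ~S) | (~P & S)) & ~T) | (~Q & (~P | ~~S) & ~(~P & S) & T)   — De Morgan
= ((Q | (P & ~S) | (~P & S)) & ~T) | (~Q & (~P | S) & ~(~P & S) & T)   — double negation
= ((Q | (P & ~S) | (~P & S)) & ~T) | (~Q & (~P | S) & (~~P | ~S) & T)   — De Morgan
= ((Q | (P & ~S) | (~P & S)) & ~T) | (~Q & (~P | S) & (P | ~S) & T)   — double negation
= (Q & ~T) | (P & ~S & ~T) | (~P & S & ~T) | (~Q & ~P & P & T) | (~Q & ~P & ~S & T) | (~Q & S & P & T) | (~Q & S & ~S & T)   — distribute & over |
= (Q & ~T) | (P & ~S & ~T) | (~P & S & ~T) | (~Q & ~P & ~S & T) | (~Q & S & P & T)   — simplify

(Q & ~T) | (P & ~S & ~T) | (~P & S & ~T) | (~Q & ~P & ~S & T) | (~Q & S & P & T)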